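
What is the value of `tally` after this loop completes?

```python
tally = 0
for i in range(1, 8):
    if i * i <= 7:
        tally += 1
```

Count numbers where i² ≤ 7
`tally` takes the values: 0 → 1 → 2

Answer: 2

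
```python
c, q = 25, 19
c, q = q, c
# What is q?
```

Trace:
`c, q = 25, 19` → c = 25; q = 19
`c, q = q, c` → c = 19; q = 25
So q = 25

Answer: 25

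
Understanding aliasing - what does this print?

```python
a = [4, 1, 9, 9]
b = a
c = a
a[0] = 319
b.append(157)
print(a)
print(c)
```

Key concept: multiple aliases.
Step by step:
`a = [4, 1, 9, 9]` → a = [4, 1, 9, 9]
`b = a` → b = [4, 1, 9, 9] (same object as a)
`c = a` → c = [4, 1, 9, 9] (same object as a, b)
`a[0] = 319` → a = [319, 1, 9, 9] (same object as b, c); b = [319, 1, 9, 9] (same object as a, c); c = [319, 1, 9, 9] (same object as a, b)
`b.append(157)` → a = [319, 1, 9, 9, 157] (same object as b, c); b = [319, 1, 9, 9, 157] (same object as a, c); c = [319, 1, 9, 9, 157] (same object as a, b)
`print(a)` → prints [319, 1, 9, 9, 157]
`print(c)` → prints [319, 1, 9, 9, 157]

Answer:
[319, 1, 9, 9, 157]
[319, 1, 9, 9, 157]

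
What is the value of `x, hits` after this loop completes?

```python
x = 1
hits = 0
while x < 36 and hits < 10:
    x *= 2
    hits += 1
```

Double until >= 36 or 10 iterations
`x, hits` takes the values: (1, 0) → (2, 0) → (2, 1) → (4, 1) → (4, 2) → (8, 2) → (8, 3) → (16, 3) → (16, 4) → (32, 4) → (32, 5) → (64, 5) → (64, 6)

Answer: 64, 6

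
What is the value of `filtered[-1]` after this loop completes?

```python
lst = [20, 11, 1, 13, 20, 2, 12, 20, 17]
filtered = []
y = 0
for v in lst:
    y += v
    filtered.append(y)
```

Cumulative sum ends at 116
`filtered` takes the values: [] → [20] → [20, 31] → [20, 31, 32] → [20, 31, 32, 45] → [20, 31, 32, 45, 65] → [20, 31, 32, 45, 65, 67] → [20, 31, 32, 45, 65, 67, 79] → [20, 31, 32, 45, 65, 67, 79, 99] → [20, 31, 32, 45, 65, 67, 79, 99, 116]
So `filtered[-1]` = 116

Answer: 116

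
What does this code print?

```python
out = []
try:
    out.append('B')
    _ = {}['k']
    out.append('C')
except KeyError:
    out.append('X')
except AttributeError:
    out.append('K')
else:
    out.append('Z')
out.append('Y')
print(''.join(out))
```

Execution trace: 'B' (try body) → 'X' (except KeyError) → 'Y' (after the try/except). Output: BXY

Answer: BXY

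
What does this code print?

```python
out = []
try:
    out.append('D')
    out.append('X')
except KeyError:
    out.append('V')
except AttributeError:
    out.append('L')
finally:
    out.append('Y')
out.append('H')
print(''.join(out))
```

Execution trace: 'D' (try body) → 'X' (try body, no exception) → 'Y' (finally) → 'H' (after the try/except). Output: DXYH

Answer: DXYH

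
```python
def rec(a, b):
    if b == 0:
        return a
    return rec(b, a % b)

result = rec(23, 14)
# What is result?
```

rec(23, 14) -> rec(14, 9) -> rec(9, 5) -> rec(5, 4) -> rec(4, 1) -> rec(1, 0) -> 1

Answer: 1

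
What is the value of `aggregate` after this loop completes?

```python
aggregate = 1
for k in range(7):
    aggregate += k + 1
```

Start at 1, add 1 to 7 = 29
`aggregate` takes the values: 1 → 2 → 4 → 7 → 11 → 16 → 22 → 29

Answer: 29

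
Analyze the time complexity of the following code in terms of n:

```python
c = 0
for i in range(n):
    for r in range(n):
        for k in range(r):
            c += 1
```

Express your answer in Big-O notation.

Each loop level contributes: n × n × n. Multiplying the contributions gives O(n^3).

Answer: O(n^3)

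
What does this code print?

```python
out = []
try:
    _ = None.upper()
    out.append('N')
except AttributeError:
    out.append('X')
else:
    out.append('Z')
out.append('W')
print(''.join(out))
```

Execution trace: 'X' (except AttributeError) → 'W' (after the try/except). Output: XW

Answer: XW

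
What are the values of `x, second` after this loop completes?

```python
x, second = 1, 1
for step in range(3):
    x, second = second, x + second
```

Fibonacci: after 3 iterations
`x, second` takes the values: (1, 1) → (1, 2) → (2, 3) → (3, 5)

Answer: 3, 5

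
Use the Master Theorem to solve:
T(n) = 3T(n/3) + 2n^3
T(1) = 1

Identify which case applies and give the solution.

a=3, b=3, f(n)=2n^3. log_3(3) = 1. Since c=3 > 1 and the regularity condition holds (3(n/3)^3 = (3/3^3)n^3 with 3/3^3 < 1), Case 3 applies: T(n) = Θ(f(n)) = O(n^3).

Answer: O(n^3) - Case 3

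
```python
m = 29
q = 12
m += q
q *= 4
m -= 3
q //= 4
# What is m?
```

Trace:
`m = 29` → m = 29
`q = 12` → q = 12
`m += q` → m = 41
`q *= 4` → q = 48
`m -= 3` → m = 38
`q //= 4` → q = 12
So m = 38

Answer: 38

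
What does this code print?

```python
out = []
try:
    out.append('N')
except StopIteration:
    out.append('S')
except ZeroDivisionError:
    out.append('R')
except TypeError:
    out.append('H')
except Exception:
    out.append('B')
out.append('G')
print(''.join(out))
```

Execution trace: 'N' (try body, no exception) → 'G' (after the try/except). Output: NG

Answer: NG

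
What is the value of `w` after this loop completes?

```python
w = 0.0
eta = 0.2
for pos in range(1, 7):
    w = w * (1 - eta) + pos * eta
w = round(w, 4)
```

Moving average with lr=0.2
`w` takes the values: 0.0 → 0.2 → 0.56 → 1.048 → 1.6384 → 2.31072 → 3.048576 → 3.0486

Answer: 3.0486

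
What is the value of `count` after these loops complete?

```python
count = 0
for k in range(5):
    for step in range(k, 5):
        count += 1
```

Upper triangle: 5 + 4 + ... + 1
`count` takes the values: 0 → 1 → 2 → 3 → 4 → 5 → 6 → 7 → 8 → 9 → 10 → 11 → 12 → 13 → 14 → 15

Answer: 15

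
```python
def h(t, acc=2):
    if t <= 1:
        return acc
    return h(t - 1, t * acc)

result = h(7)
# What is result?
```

Accumulator trace (n, acc): (7, 2) -> (6, 14) -> (5, 84) -> (4, 420) -> (3, 1680) -> (2, 5040) -> (1, 10080) -> return 10080

Answer: 10080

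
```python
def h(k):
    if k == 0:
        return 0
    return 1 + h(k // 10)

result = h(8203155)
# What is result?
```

Count of digits of 8203155: 7

Answer: 7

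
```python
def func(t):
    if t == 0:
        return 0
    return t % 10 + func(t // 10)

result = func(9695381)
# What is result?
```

Sum of digits of 9695381: 1 + 8 + 3 + 5 + 9 + 6 + 9 = 41

Answer: 41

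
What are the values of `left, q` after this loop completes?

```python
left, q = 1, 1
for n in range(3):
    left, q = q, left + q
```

Fibonacci: after 3 iterations
`left, q` takes the values: (1, 1) → (1, 2) → (2, 3) → (3, 5)

Answer: 3, 5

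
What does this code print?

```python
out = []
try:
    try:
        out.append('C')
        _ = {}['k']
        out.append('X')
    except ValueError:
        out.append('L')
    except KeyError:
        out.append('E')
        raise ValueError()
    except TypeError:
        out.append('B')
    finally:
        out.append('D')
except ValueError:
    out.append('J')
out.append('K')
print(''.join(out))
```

Execution trace: 'C' (inner try body) → 'E' (inner except KeyError) → 'D' (inner finally) → 'J' (outer except ValueError) → 'K' (after the try/except). Output: CEDJK

Answer: CEDJK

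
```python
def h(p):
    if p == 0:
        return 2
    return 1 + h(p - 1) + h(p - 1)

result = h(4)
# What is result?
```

h(p) = 1 + 2·h(p-1), h(0)=2. Closed form: (2+1)·2^4 - 1 = 47.

Answer: 47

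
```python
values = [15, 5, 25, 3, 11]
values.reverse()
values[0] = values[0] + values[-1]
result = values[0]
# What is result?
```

Trace:
`values = [15, 5, 25, 3, 11]` → values = [15, 5, 25, 3, 11]
`values.reverse()` → values = [11, 3, 25, 5, 15]
`values[0] = values[0] + values[-1]` → values = [26, 3, 25, 5, 15]
`result = values[0]` → result = 26
So result = 26

Answer: 26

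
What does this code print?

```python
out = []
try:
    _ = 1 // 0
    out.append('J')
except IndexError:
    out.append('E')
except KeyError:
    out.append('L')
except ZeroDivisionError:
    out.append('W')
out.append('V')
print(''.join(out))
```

Execution trace: 'W' (except ZeroDivisionError) → 'V' (after the try/except). Output: WV

Answer: WV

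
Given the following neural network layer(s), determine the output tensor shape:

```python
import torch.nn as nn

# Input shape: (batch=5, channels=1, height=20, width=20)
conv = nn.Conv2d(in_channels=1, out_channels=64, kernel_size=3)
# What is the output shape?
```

Input: (5, 1, 20, 20) -> Output: (5, 64, 18, 18)

Answer: (5, 64, 18, 18)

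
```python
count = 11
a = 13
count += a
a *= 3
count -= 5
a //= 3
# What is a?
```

Trace:
`count = 11` → count = 11
`a = 13` → a = 13
`count += a` → count = 24
`a *= 3` → a = 39
`count -= 5` → count = 19
`a //= 3` → a = 13
So a = 13

Answer: 13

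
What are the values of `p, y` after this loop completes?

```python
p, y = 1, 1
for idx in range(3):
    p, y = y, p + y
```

Fibonacci: after 3 iterations
`p, y` takes the values: (1, 1) → (1, 2) → (2, 3) → (3, 5)

Answer: 3, 5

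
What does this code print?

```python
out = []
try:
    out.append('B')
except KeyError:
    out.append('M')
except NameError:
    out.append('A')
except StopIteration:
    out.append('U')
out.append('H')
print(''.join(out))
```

Execution trace: 'B' (try body, no exception) → 'H' (after the try/except). Output: BH

Answer: BH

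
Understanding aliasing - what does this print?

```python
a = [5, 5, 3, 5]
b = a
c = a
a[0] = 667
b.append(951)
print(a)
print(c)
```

Key concept: multiple aliases.
Step by step:
`a = [5, 5, 3, 5]` → a = [5, 5, 3, 5]
`b = a` → b = [5, 5, 3, 5] (same object as a)
`c = a` → c = [5, 5, 3, 5] (same object as a, b)
`a[0] = 667` → a = [667, 5, 3, 5] (same object as b, c); b = [667, 5, 3, 5] (same object as a, c); c = [667, 5, 3, 5] (same object as a, b)
`b.append(951)` → a = [667, 5, 3, 5, 951] (same object as b, c); b = [667, 5, 3, 5, 951] (same object as a, c); c = [667, 5, 3, 5, 951] (same object as a, b)
`print(a)` → prints [667, 5, 3, 5, 951]
`print(c)` → prints [667, 5, 3, 5, 951]

Answer:
[667, 5, 3, 5, 951]
[667, 5, 3, 5, 951]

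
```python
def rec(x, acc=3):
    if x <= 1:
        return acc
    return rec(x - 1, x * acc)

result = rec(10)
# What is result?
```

Accumulator trace (n, acc): (10, 3) -> (9, 30) -> (8, 270) -> (7, 2160) -> (6, 15120) -> (5, 90720) -> (4, 453600) -> (3, 1814400) -> (2, 5443200) -> (1, 10886400) -> return 10886400

Answer: 10886400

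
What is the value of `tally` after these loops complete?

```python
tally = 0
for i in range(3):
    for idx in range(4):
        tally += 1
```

3 * 4 = 12
`tally` takes the values: 0 → 1 → 2 → 3 → 4 → 5 → 6 → 7 → 8 → 9 → 10 → 11 → 12

Answer: 12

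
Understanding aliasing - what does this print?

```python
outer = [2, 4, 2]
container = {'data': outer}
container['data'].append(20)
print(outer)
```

Key concept: dict holds reference to list.
Step by step:
`outer = [2, 4, 2]` → outer = [2, 4, 2]
`container = {'data': outer}` → container = {'data': [2, 4, 2]}
`container['data'].append(20)` → outer = [2, 4, 2, 20]; container = {'data': [2, 4, 2, 20]}
`print(outer)` → prints [2, 4, 2, 20]

Answer: [2, 4, 2, 20]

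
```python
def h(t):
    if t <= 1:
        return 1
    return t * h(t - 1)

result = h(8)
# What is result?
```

h(8) = 8 * 7 * 6 * 5 * 4 * 3 * 2 * 1 = 40320

Answer: 40320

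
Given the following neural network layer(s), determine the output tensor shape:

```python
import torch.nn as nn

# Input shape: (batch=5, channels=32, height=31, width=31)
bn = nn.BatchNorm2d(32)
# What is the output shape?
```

Input: (5, 32, 31, 31) -> Output: (5, 32, 31, 31)

Answer: (5, 32, 31, 31)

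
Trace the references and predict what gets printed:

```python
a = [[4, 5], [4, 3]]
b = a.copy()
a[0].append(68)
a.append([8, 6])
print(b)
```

Key concept: shallow copy with nested lists.
Step by step:
`a = [[4, 5], [4, 3]]` → a = [[4, 5], [4, 3]]
`b = a.copy()` → b = [[4, 5], [4, 3]]
`a[0].append(68)` → a = [[4, 5, 68], [4, 3]]; b = [[4, 5, 68], [4, 3]]
`a.append([8, 6])` → a = [[4, 5, 68], [4, 3], [8, 6]]
`print(b)` → prints [[4, 5, 68], [4, 3]]

Answer: [[4, 5, 68], [4, 3]]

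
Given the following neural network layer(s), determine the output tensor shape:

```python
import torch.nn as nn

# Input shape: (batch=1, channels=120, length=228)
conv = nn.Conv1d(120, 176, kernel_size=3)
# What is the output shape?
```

Input: (1, 120, 228) -> Output: (1, 176, 226)

Answer: (1, 176, 226)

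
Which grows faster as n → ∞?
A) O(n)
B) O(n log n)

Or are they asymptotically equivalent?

O(n) vs O(n log n): Higher order terms dominate.

Answer: B) O(n log n) grows faster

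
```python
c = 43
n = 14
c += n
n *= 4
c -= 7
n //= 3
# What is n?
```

Trace:
`c = 43` → c = 43
`n = 14` → n = 14
`c += n` → c = 57
`n *= 4` → n = 56
`c -= 7` → c = 50
`n //= 3` → n = 18
So n = 18

Answer: 18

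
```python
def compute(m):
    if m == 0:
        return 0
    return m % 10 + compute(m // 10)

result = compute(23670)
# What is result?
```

Sum of digits of 23670: 0 + 7 + 6 + 3 + 2 = 18

Answer: 18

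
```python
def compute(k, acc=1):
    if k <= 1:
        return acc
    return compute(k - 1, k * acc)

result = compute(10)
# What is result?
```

Accumulator trace (n, acc): (10, 1) -> (9, 10) -> (8, 90) -> (7, 720) -> (6, 5040) -> (5, 30240) -> (4, 151200) -> (3, 604800) -> (2, 1814400) -> (1, 3628800) -> return 3628800

Answer: 3628800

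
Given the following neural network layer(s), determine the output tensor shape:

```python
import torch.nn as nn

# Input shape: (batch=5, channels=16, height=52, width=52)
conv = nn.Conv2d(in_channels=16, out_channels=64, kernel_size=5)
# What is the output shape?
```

Input: (5, 16, 52, 52) -> Output: (5, 64, 48, 48)

Answer: (5, 64, 48, 48)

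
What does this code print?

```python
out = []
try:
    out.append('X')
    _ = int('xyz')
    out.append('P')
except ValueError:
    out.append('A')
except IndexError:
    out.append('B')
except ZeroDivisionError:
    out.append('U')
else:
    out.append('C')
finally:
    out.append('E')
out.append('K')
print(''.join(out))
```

Execution trace: 'X' (try body) → 'A' (except ValueError) → 'E' (finally) → 'K' (after the try/except). Output: XAEK

Answer: XAEK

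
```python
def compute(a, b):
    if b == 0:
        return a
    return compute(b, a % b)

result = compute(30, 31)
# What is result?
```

compute(30, 31) -> compute(31, 30) -> compute(30, 1) -> compute(1, 0) -> 1

Answer: 1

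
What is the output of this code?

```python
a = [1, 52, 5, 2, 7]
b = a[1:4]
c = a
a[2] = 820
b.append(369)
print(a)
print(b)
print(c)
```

Key concept: slice vs alias.
Step by step:
`a = [1, 52, 5, 2, 7]` → a = [1, 52, 5, 2, 7]
`b = a[1:4]` → b = [52, 5, 2]
`c = a` → c = [1, 52, 5, 2, 7] (same object as a)
`a[2] = 820` → a = [1, 52, 820, 2, 7] (same object as c); c = [1, 52, 820, 2, 7] (same object as a)
`b.append(369)` → b = [52, 5, 2, 369]
`print(a)` → prints [1, 52, 820, 2, 7]
`print(b)` → prints [52, 5, 2, 369]
`print(c)` → prints [1, 52, 820, 2, 7]

Answer:
[1, 52, 820, 2, 7]
[52, 5, 2, 369]
[1, 52, 820, 2, 7]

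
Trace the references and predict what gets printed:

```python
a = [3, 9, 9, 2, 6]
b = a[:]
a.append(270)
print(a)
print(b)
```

Key concept: slice [:] creates copy.
Step by step:
`a = [3, 9, 9, 2, 6]` → a = [3, 9, 9, 2, 6]
`b = a[:]` → b = [3, 9, 9, 2, 6]
`a.append(270)` → a = [3, 9, 9, 2, 6, 270]
`print(a)` → prints [3, 9, 9, 2, 6, 270]
`print(b)` → prints [3, 9, 9, 2, 6]

Answer:
[3, 9, 9, 2, 6, 270]
[3, 9, 9, 2, 6]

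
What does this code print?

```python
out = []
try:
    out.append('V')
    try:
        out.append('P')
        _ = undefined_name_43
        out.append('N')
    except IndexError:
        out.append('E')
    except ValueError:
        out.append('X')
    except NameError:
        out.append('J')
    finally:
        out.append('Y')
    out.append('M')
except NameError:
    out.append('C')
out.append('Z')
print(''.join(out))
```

Execution trace: 'V' (try body) → 'P' (inner try body) → 'J' (inner except NameError) → 'Y' (inner finally) → 'M' (try body, no exception) → 'Z' (after the try/except). Output: VPJYMZ

Answer: VPJYMZ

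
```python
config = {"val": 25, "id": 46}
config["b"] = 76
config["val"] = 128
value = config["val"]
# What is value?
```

Trace:
`config = {"val": 25, "id": 46}` → config = {'val': 25, 'id': 46}
`config["b"] = 76` → config = {'val': 25, 'id': 46, 'b': 76}
`config["val"] = 128` → config = {'val': 128, 'id': 46, 'b': 76}
`value = config["val"]` → value = 128
So value = 128

Answer: 128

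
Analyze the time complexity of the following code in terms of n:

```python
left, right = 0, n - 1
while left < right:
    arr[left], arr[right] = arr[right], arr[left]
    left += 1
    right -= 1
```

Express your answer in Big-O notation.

This is In-place array reversal. Time complexity: O(n).

Answer: O(n)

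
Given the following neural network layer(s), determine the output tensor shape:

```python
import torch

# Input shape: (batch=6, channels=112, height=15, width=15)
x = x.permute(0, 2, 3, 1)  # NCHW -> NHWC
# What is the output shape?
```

Input: (6, 112, 15, 15) -> Output: (6, 15, 15, 112)

Answer: (6, 15, 15, 112)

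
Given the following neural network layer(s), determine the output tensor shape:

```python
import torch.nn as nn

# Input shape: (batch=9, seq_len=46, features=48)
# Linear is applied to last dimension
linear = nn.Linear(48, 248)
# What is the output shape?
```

Input: (9, 46, 48) -> Output: (9, 46, 248)

Answer: (9, 46, 248)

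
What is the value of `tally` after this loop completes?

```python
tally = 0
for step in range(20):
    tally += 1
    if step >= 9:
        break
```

Loop breaks when step reaches 9, tally is 10
`tally` takes the values: 0 → 1 → 2 → 3 → 4 → 5 → 6 → 7 → 8 → 9 → 10

Answer: 10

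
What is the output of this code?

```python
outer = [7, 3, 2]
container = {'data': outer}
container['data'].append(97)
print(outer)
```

Key concept: dict holds reference to list.
Step by step:
`outer = [7, 3, 2]` → outer = [7, 3, 2]
`container = {'data': outer}` → container = {'data': [7, 3, 2]}
`container['data'].append(97)` → outer = [7, 3, 2, 97]; container = {'data': [7, 3, 2, 97]}
`print(outer)` → prints [7, 3, 2, 97]

Answer: [7, 3, 2, 97]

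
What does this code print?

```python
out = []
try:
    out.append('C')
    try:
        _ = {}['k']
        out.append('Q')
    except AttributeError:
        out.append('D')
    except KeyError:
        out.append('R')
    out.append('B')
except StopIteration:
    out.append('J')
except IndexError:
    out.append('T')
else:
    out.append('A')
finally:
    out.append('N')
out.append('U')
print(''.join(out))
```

Execution trace: 'C' (try body) → 'R' (inner except KeyError) → 'B' (try body, no exception) → 'A' (else) → 'N' (finally) → 'U' (after the try/except). Output: CRBANU

Answer: CRBANU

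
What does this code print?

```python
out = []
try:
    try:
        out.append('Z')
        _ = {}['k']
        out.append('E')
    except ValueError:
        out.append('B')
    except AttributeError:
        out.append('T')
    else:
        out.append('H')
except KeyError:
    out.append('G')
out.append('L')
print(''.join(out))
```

Execution trace: 'Z' (inner try body) → 'G' (outer except KeyError) → 'L' (after the try/except). Output: ZGL

Answer: ZGL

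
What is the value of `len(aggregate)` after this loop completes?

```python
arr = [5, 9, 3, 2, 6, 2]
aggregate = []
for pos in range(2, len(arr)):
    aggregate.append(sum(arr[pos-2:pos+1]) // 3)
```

Number of 3-element averages
`aggregate` takes the values: [] → [5] → [5, 4] → [5, 4, 3] → [5, 4, 3, 3]
So `len(aggregate)` = 4

Answer: 4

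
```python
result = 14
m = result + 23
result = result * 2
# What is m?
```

Trace:
`result = 14` → result = 14
`m = result + 23` → m = 37
`result = result * 2` → result = 28
So m = 37

Answer: 37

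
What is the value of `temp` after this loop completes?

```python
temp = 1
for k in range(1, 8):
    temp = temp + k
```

Start at 1, add 1 through 7
`temp` takes the values: 1 → 2 → 4 → 7 → 11 → 16 → 22 → 29

Answer: 29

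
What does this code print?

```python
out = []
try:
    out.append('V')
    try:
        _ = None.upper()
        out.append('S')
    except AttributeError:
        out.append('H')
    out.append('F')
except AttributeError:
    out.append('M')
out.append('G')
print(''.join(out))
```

Execution trace: 'V' (try body) → 'H' (inner except AttributeError) → 'F' (try body, no exception) → 'G' (after the try/except). Output: VHFG

Answer: VHFG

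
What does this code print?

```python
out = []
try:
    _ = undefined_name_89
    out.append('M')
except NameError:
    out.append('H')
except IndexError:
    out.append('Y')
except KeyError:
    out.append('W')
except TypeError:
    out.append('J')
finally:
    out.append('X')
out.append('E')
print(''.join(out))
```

Execution trace: 'H' (except NameError) → 'X' (finally) → 'E' (after the try/except). Output: HXE

Answer: HXE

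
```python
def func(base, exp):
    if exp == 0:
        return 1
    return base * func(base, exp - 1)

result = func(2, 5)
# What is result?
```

func(2, 5) = 2 * 2 * 2 * 2 * 2 = 32

Answer: 32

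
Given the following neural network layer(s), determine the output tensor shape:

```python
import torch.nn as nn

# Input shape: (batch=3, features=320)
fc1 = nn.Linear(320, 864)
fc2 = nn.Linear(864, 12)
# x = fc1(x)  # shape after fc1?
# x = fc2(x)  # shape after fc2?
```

Input: (3, 320) -> after fc1: (3, 864) -> Output: (3, 12)

Answer: (3, 12)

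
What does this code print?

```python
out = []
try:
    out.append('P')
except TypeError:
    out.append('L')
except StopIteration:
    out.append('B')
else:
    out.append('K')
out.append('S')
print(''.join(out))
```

Execution trace: 'P' (try body, no exception) → 'K' (else) → 'S' (after the try/except). Output: PKS

Answer: PKS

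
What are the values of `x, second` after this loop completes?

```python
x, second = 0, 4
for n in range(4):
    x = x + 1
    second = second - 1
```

x goes 0→4, second goes 4→0
`x, second` takes the values: (0, 4) → (1, 4) → (1, 3) → (2, 3) → (2, 2) → (3, 2) → (3, 1) → (4, 1) → (4, 0)

Answer: 4, 0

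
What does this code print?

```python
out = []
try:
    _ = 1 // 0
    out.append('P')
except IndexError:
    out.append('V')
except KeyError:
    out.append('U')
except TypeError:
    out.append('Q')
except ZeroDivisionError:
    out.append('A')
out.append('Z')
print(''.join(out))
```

Execution trace: 'A' (except ZeroDivisionError) → 'Z' (after the try/except). Output: AZ

Answer: AZ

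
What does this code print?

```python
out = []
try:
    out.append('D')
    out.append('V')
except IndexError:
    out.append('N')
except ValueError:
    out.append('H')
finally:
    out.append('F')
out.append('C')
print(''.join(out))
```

Execution trace: 'D' (try body) → 'V' (try body, no exception) → 'F' (finally) → 'C' (after the try/except). Output: DVFC

Answer: DVFC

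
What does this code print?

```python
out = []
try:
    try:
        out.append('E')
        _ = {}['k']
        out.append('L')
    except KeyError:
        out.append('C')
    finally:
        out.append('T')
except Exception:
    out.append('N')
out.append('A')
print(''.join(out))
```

Execution trace: 'E' (inner try body) → 'C' (inner except KeyError) → 'T' (inner finally) → 'A' (after the try/except). Output: ECTA

Answer: ECTA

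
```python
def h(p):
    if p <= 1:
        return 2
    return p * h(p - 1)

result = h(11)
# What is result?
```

h(11) = 11 * 10 * 9 * 8 * 7 * 6 * 5 * 4 * 3 * 2 * 2 = 79833600

Answer: 79833600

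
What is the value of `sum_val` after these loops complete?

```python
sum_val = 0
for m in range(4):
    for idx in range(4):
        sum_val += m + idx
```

Sum of all m+idx for m,idx in 4x4
`sum_val` takes the values: 0 → 1 → 3 → 6 → 7 → 9 → 12 → 16 → 18 → 21 → 25 → 30 → 33 → 37 → 42 → 48

Answer: 48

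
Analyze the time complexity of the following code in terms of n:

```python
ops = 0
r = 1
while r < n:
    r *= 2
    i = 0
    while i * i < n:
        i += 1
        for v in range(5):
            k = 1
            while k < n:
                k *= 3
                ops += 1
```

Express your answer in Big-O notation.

Each loop level contributes: log n × √n × 1 × log n. Multiplying the contributions gives O(√n log² n).

Answer: O(√n log² n)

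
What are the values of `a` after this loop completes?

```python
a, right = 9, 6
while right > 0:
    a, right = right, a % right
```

GCD of 9 and 6
`a` takes the values: 9 → 6 → 3

Answer: 3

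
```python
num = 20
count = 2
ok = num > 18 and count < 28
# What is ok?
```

Trace:
`num = 20` → num = 20
`count = 2` → count = 2
`ok = num > 18 and count < 28` → ok = True
So ok = True

Answer: True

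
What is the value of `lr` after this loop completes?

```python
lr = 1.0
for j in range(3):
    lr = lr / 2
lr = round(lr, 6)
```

Halving LR 3 times: 1 / 2^3
`lr` takes the values: 1.0 → 0.5 → 0.25 → 0.125

Answer: 0.125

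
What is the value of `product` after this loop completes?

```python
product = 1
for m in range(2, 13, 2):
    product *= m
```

Product of even numbers 2 to 12
`product` takes the values: 1 → 2 → 8 → 48 → 384 → 3840 → 46080

Answer: 46080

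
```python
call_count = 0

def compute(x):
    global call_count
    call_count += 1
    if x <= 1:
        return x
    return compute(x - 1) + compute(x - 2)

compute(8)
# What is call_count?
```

Calls(x) = 1 + Calls(x-1) + Calls(x-2); Calls(0)=Calls(1)=1. For x=8 this gives 67.

Answer: 67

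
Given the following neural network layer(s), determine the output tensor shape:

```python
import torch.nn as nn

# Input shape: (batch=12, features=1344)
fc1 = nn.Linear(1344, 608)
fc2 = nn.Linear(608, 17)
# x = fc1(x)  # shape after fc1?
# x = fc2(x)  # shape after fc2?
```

Input: (12, 1344) -> after fc1: (12, 608) -> Output: (12, 17)

Answer: (12, 17)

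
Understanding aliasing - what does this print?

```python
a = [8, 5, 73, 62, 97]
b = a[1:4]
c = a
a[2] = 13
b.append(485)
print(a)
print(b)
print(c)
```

Key concept: slice vs alias.
Step by step:
`a = [8, 5, 73, 62, 97]` → a = [8, 5, 73, 62, 97]
`b = a[1:4]` → b = [5, 73, 62]
`c = a` → c = [8, 5, 73, 62, 97] (same object as a)
`a[2] = 13` → a = [8, 5, 13, 62, 97] (same object as c); c = [8, 5, 13, 62, 97] (same object as a)
`b.append(485)` → b = [5, 73, 62, 485]
`print(a)` → prints [8, 5, 13, 62, 97]
`print(b)` → prints [5, 73, 62, 485]
`print(c)` → prints [8, 5, 13, 62, 97]

Answer:
[8, 5, 13, 62, 97]
[5, 73, 62, 485]
[8, 5, 13, 62, 97]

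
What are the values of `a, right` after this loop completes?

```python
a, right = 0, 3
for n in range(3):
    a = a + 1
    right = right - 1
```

a goes 0→3, right goes 3→0
`a, right` takes the values: (0, 3) → (1, 3) → (1, 2) → (2, 2) → (2, 1) → (3, 1) → (3, 0)

Answer: 3, 0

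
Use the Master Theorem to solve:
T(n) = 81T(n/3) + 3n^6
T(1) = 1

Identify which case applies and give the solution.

a=81, b=3, f(n)=3n^6. log_3(81) = 4. Since c=6 > 4 and the regularity condition holds (81(n/3)^6 = (81/3^6)n^6 with 81/3^6 < 1), Case 3 applies: T(n) = Θ(f(n)) = O(n^6).

Answer: O(n^6) - Case 3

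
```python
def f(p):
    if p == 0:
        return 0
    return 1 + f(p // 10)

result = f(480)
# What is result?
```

Count of digits of 480: 3

Answer: 3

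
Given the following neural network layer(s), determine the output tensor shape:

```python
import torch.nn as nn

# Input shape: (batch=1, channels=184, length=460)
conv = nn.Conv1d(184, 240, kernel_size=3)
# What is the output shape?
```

Input: (1, 184, 460) -> Output: (1, 240, 458)

Answer: (1, 240, 458)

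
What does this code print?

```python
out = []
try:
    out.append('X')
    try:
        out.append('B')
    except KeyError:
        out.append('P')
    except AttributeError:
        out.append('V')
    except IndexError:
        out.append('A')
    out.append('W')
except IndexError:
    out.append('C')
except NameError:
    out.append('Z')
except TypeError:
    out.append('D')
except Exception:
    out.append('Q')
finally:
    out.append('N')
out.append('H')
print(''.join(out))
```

Execution trace: 'X' (try body) → 'B' (inner try body, no exception) → 'W' (try body, no exception) → 'N' (finally) → 'H' (after the try/except). Output: XBWNH

Answer: XBWNH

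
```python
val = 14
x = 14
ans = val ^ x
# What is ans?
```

Trace:
`val = 14` → val = 14
`x = 14` → x = 14
`ans = val ^ x` → ans = 0
So ans = 0

Answer: 0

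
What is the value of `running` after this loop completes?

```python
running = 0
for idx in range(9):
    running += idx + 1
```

Start at 0, add 1 to 9 = 45
`running` takes the values: 0 → 1 → 3 → 6 → 10 → 15 → 21 → 28 → 36 → 45

Answer: 45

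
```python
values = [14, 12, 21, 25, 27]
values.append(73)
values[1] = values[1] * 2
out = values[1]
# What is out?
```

Trace:
`values = [14, 12, 21, 25, 27]` → values = [14, 12, 21, 25, 27]
`values.append(73)` → values = [14, 12, 21, 25, 27, 73]
`values[1] = values[1] * 2` → values = [14, 24, 21, 25, 27, 73]
`out = values[1]` → out = 24
So out = 24

Answer: 24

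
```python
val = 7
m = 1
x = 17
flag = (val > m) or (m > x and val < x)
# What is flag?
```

Trace:
`val = 7` → val = 7
`m = 1` → m = 1
`x = 17` → x = 17
`flag = (val > m) or (m > x and val < x)` → flag = True
So flag = True

Answer: True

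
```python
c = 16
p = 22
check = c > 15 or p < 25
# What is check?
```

Trace:
`c = 16` → c = 16
`p = 22` → p = 22
`check = c > 15 or p < 25` → check = True
So check = True

Answer: True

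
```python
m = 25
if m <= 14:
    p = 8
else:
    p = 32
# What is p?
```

Trace:
`m = 25` → m = 25
`if m <= 14: ...` → m <= 14 is False, take else branch → p = 32
So p = 32

Answer: 32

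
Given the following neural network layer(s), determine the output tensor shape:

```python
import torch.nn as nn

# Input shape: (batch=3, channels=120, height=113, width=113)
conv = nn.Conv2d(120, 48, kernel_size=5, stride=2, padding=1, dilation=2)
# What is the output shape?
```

Input: (3, 120, 113, 113) -> Output: (3, 48, 54, 54)

Answer: (3, 48, 54, 54)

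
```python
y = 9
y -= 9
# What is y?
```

Trace:
`y = 9` → y = 9
`y -= 9` → y = 0
So y = 0

Answer: 0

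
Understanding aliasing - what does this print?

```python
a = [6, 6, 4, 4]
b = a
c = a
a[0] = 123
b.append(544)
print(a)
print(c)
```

Key concept: multiple aliases.
Step by step:
`a = [6, 6, 4, 4]` → a = [6, 6, 4, 4]
`b = a` → b = [6, 6, 4, 4] (same object as a)
`c = a` → c = [6, 6, 4, 4] (same object as a, b)
`a[0] = 123` → a = [123, 6, 4, 4] (same object as b, c); b = [123, 6, 4, 4] (same object as a, c); c = [123, 6, 4, 4] (same object as a, b)
`b.append(544)` → a = [123, 6, 4, 4, 544] (same object as b, c); b = [123, 6, 4, 4, 544] (same object as a, c); c = [123, 6, 4, 4, 544] (same object as a, b)
`print(a)` → prints [123, 6, 4, 4, 544]
`print(c)` → prints [123, 6, 4, 4, 544]

Answer:
[123, 6, 4, 4, 544]
[123, 6, 4, 4, 544]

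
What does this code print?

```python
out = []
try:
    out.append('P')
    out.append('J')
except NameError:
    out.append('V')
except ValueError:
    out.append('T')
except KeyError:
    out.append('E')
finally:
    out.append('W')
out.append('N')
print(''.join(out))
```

Execution trace: 'P' (try body) → 'J' (try body, no exception) → 'W' (finally) → 'N' (after the try/except). Output: PJWN

Answer: PJWN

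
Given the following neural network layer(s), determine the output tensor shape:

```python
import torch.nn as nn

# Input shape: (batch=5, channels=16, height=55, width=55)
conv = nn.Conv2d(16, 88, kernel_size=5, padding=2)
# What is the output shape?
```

Input: (5, 16, 55, 55) -> Output: (5, 88, 55, 55)

Answer: (5, 88, 55, 55)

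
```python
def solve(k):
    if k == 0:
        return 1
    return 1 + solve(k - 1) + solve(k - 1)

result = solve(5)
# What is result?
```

solve(k) = 1 + 2·solve(k-1), solve(0)=1. Closed form: (1+1)·2^5 - 1 = 63.

Answer: 63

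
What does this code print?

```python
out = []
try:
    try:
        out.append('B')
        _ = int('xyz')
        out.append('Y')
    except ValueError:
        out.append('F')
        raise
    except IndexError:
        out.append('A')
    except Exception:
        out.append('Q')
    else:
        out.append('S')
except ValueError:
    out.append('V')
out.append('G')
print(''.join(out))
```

Execution trace: 'B' (inner try body) → 'F' (inner except ValueError) → 'V' (outer except ValueError) → 'G' (after the try/except). Output: BFVG

Answer: BFVG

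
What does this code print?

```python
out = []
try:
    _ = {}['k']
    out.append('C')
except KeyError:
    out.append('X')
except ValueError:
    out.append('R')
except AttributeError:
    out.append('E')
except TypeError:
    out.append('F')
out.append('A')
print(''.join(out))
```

Execution trace: 'X' (except KeyError) → 'A' (after the try/except). Output: XA

Answer: XA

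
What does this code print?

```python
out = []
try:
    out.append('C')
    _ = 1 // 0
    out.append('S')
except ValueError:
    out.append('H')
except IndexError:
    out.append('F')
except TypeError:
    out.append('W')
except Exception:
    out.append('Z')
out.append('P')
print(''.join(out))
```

Execution trace: 'C' (try body) → 'Z' (except Exception) → 'P' (after the try/except). Output: CZP

Answer: CZP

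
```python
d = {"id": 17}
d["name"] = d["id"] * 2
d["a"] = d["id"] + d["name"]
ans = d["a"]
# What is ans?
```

Trace:
`d = {"id": 17}` → d = {'id': 17}
`d["name"] = d["id"] * 2` → d = {'id': 17, 'name': 34}
`d["a"] = d["id"] + d["name"]` → d = {'id': 17, 'name': 34, 'a': 51}
`ans = d["a"]` → ans = 51
So ans = 51

Answer: 51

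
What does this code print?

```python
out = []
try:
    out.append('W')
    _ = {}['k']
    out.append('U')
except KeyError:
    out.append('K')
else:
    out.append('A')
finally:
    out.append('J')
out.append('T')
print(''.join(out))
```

Execution trace: 'W' (try body) → 'K' (except KeyError) → 'J' (finally) → 'T' (after the try/except). Output: WKJT

Answer: WKJT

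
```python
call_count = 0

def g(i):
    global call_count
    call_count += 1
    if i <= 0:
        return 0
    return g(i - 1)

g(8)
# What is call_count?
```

Linear recursion stepping by 1: 9 calls from i=8 down to ≤0.

Answer: 9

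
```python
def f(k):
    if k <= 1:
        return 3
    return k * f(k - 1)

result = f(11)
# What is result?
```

f(11) = 11 * 10 * 9 * 8 * 7 * 6 * 5 * 4 * 3 * 2 * 3 = 119750400

Answer: 119750400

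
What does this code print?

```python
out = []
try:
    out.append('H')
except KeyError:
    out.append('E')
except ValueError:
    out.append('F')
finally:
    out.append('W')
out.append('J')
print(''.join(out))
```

Execution trace: 'H' (try body, no exception) → 'W' (finally) → 'J' (after the try/except). Output: HWJ

Answer: HWJ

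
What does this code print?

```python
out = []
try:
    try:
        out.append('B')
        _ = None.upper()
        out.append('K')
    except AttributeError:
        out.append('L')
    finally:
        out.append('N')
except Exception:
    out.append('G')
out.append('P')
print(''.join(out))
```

Execution trace: 'B' (inner try body) → 'L' (inner except AttributeError) → 'N' (inner finally) → 'P' (after the try/except). Output: BLNP

Answer: BLNP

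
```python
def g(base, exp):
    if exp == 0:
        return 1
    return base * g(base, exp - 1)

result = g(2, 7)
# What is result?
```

g(2, 7) = 2 * 2 * 2 * 2 * 2 * 2 * 2 = 128

Answer: 128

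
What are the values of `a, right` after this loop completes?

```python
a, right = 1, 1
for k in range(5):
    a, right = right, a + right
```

Fibonacci: after 5 iterations
`a, right` takes the values: (1, 1) → (1, 2) → (2, 3) → (3, 5) → (5, 8) → (8, 13)

Answer: 8, 13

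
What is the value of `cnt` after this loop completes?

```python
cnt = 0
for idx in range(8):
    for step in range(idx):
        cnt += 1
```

Triangle number: 0+1+2+...+7
`cnt` takes the values: 0 → 1 → 2 → 3 → 4 → 5 → 6 → 7 → 8 → 9 → 10 → 11 → 12 → 13 → 14 → 15 → 16 → 17 → 18 → 19 → 20 → 21 → 22 → 23 → 24 → 25 → 26 → 27 → 28

Answer: 28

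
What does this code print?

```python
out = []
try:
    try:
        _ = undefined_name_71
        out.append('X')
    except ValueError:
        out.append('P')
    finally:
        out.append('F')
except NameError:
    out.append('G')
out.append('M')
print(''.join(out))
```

Execution trace: 'F' (finally) → 'G' (outer except NameError) → 'M' (after the try/except). Output: FGM

Answer: FGM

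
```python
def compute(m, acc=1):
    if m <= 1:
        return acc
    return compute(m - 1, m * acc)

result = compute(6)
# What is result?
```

Accumulator trace (n, acc): (6, 1) -> (5, 6) -> (4, 30) -> (3, 120) -> (2, 360) -> (1, 720) -> return 720

Answer: 720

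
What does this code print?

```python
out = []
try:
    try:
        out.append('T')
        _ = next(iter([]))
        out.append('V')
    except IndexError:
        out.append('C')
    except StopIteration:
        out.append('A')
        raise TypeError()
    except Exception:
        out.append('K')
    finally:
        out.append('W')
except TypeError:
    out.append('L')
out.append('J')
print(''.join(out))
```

Execution trace: 'T' (try body) → 'A' (except StopIteration) → 'W' (finally) → 'L' (outer except TypeError) → 'J' (after the try/except). Output: TAWLJ

Answer: TAWLJ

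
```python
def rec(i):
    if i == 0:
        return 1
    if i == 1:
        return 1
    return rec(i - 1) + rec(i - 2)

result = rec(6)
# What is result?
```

Build up from base cases: rec(0)=1, rec(1)=1, rec(2)=2, rec(3)=3, rec(4)=5, rec(5)=8, rec(6)=13

Answer: 13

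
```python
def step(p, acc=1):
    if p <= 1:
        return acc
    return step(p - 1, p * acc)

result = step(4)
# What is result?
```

Accumulator trace (n, acc): (4, 1) -> (3, 4) -> (2, 12) -> (1, 24) -> return 24

Answer: 24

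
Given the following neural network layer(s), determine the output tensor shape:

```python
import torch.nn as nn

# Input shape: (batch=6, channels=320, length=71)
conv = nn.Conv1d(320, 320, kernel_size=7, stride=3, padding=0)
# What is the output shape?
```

Input: (6, 320, 71) -> Output: (6, 320, 22)

Answer: (6, 320, 22)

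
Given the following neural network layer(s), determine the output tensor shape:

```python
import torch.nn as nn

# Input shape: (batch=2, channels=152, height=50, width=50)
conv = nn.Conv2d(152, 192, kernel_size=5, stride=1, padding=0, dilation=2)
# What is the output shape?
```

Input: (2, 152, 50, 50) -> Output: (2, 192, 42, 42)

Answer: (2, 192, 42, 42)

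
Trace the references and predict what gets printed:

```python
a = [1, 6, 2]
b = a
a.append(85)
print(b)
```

Key concept: basic list aliasing.
Step by step:
`a = [1, 6, 2]` → a = [1, 6, 2]
`b = a` → b = [1, 6, 2] (same object as a)
`a.append(85)` → a = [1, 6, 2, 85] (same object as b); b = [1, 6, 2, 85] (same object as a)
`print(b)` → prints [1, 6, 2, 85]

Answer: [1, 6, 2, 85]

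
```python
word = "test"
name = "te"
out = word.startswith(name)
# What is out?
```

Trace:
`word = "test"` → word = 'test'
`name = "te"` → name = 'te'
`out = word.startswith(name)` → out = True
So out = True

Answer: True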